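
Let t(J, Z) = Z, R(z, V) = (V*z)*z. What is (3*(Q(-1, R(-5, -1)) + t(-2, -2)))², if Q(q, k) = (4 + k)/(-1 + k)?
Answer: 8649/676 ≈ 12.794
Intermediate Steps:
R(z, V) = V*z²
Q(q, k) = (4 + k)/(-1 + k)
(3*(Q(-1, R(-5, -1)) + t(-2, -2)))² = (3*((4 - 1*(-5)²)/(-1 - 1*(-5)²) - 2))² = (3*((4 - 1*25)/(-1 - 1*25) - 2))² = (3*((4 - 25)/(-1 - 25) - 2))² = (3*(-21/(-26) - 2))² = (3*(-1/26*(-21) - 2))² = (3*(21/26 - 2))² = (3*(-31/26))² = (-93/26)² = 8649/676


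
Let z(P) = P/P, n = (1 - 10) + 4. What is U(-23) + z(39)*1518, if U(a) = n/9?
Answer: 13657/9 ≈ 1517.4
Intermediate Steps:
n = -5 (n = -9 + 4 = -5)
U(a) = -5/9
z(P) = 1
U(-23) + z(39)*1518 = -5/9 + 1*1518 = -5/9 + 1518 = 13657/9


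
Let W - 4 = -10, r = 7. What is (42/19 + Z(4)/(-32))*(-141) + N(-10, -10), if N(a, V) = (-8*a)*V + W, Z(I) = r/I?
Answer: -2699455/2432 ≈ -1110.0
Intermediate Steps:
Z(I) = 7/I
W = -6 (W = 4 - 10 = -6)
N(a, V) = -6 - 8*V*a (N(a, V) = (-8*a)*V - 6 = -8*V*a - 6 = -6 - 8*V*a)
(42/19 + Z(4)/(-32))*(-141) + N(-10, -10) = (42/19 + (7/4)/(-32))*(-141) + (-6 - 8*(-10)*(-10)) = (42*(1/19) + (7*(¼))*(-1/32))*(-141) + (-6 - 800) = (42/19 + (7/4)*(-1/32))*(-141) - 806 = (42/19 - 7/128)*(-141) - 806 = (5243/2432)*(-141) - 806 = -739263/2432 - 806 = -2699455/2432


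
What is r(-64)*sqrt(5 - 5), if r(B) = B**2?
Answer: 0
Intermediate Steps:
r(-64)*sqrt(5 - 5) = (-64)**2*sqrt(5 - 5) = 4096*sqrt(0) = 4096*0 = 0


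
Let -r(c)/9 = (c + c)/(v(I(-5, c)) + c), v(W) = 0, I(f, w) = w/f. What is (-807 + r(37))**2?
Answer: 680625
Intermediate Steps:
r(c) = -18 (r(c) = -9*(c + c)/(0 + c) = -9*2*c/c = -9*2 = -18)
(-807 + r(37))**2 = (-807 - 18)**2 = (-825)**2 = 680625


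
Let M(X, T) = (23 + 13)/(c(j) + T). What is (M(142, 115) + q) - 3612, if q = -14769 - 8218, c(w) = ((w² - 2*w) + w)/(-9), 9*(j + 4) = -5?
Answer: -2175372971/81785 ≈ -26599.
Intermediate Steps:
j = -41/9 (j = -4 + (⅑)*(-5) = -4 - 5/9 = -41/9 ≈ -4.5556)
c(w) = -w²/9 + w/9 (c(w) = (w² - w)*(-⅑) = -w²/9 + w/9)
M(X, T) = 36/(-2050/729 + T) (M(X, T) = (23 + 13)/((⅑)*(-41/9)*(1 - 1*(-41/9)) + T) = 36/((⅑)*(-41/9)*(1 + 41/9) + T) = 36/((⅑)*(-41/9)*(50/9) + T) = 36/(-2050/729 + T))
q = -22987
(M(142, 115) + q) - 3612 = (26244/(-2050 + 729*115) - 22987) - 3612 = (26244/(-2050 + 83835) - 22987) - 3612 = (26244/81785 - 22987) - 3612 = -1879965551/81785 - 3612 = -2175372971/81785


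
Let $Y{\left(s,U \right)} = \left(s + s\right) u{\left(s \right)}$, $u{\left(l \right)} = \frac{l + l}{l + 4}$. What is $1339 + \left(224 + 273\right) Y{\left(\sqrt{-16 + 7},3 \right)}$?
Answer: $- \frac{38093}{25} + \frac{53676 i}{25} \approx -1523.7 + 2147.0 i$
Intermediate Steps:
$u{\left(l \right)} = \frac{2 l}{4 + l}$
$Y{\left(s,U \right)} = \frac{4 s^{2}}{4 + s}$ ($Y{\left(s,U \right)} = \left(s + s\right) \frac{2 s}{4 + s} = 2 s \frac{2 s}{4 + s} = \frac{4 s^{2}}{4 + s}$)
$1339 + \left(224 + 273\right) Y{\left(\sqrt{-16 + 7},3 \right)} = 1339 + \left(224 + 273\right) \frac{4 \left(\sqrt{-16 + 7}\right)^{2}}{4 + \sqrt{-16 + 7}} = 1339 + 497 \frac{4 \left(\sqrt{-9}\right)^{2}}{4 + \sqrt{-9}} = 1339 + 497 \frac{4 \left(3 i\right)^{2}}{4 + 3 i} = 1339 + 497 \cdot 4 \left(-9\right) \frac{4 - 3 i}{25} = 1339 + 497 \left(- \frac{144}{25} + \frac{108 i}{25}\right) = 1339 - \left(\frac{71568}{25} - \frac{53676 i}{25}\right) = - \frac{38093}{25} + \frac{53676 i}{25}$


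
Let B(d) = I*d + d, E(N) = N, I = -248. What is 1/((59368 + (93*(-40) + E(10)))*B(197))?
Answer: -1/2708262622 ≈ -3.6924e-10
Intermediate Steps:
B(d) = -247*d (B(d) = -248*d + d = -247*d)
1/((59368 + (93*(-40) + E(10)))*B(197)) = 1/((59368 + (93*(-40) + 10))*((-247*197))) = 1/((59368 + (-3720 + 10))*(-48659)) = -1/48659/(59368 - 3710) = -1/48659/55658 = (1/55658)*(-1/48659) = -1/2708262622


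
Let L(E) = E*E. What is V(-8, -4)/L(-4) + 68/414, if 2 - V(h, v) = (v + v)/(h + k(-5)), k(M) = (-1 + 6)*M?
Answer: 4993/18216 ≈ 0.27410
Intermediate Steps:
k(M) = 5*M
V(h, v) = 2 - 2*v/(-25 + h) (V(h, v) = 2 - (v + v)/(h + 5*(-5)) = 2 - 2*v/(h - 25) = 2 - 2*v/(-25 + h))
L(E) = E²
V(-8, -4)/L(-4) + 68/414 = (2*(-25 - 8 - 1*(-4))/(-25 - 8))/((-4)²) + 68/414 = (2*(-25 - 8 + 4)/(-33))/16 + 68*(1/414) = (2*(-1/33)*(-29))*(1/16) + 34/207 = (58/33)*(1/16) + 34/207 = 29/264 + 34/207 = 4993/18216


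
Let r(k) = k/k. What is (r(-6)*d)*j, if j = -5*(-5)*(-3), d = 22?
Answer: -1650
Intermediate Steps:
r(k) = 1
j = -75 (j = 25*(-3) = -75)
(r(-6)*d)*j = (1*22)*(-75) = 22*(-75) = -1650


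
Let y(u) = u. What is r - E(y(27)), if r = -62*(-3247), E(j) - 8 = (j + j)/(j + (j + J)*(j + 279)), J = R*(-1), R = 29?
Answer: 13084896/65 ≈ 2.0131e+5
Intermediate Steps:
J = -29 (J = 29*(-1) = -29)
E(j) = 8 + 2*j/(j + (-29 + j)*(279 + j)) (E(j) = 8 + (j + j)/(j + (j - 29)*(j + 279)) = 8 + (2*j)/(j + (-29 + j)*(279 + j)) = 8 + 2*j/(j + (-29 + j)*(279 + j)))
r = 201314
r - E(y(27)) = 201314 - 2*(-32364 + 4*27² + 1005*27)/(-8091 + 27² + 251*27) = 201314 - 2*(-32364 + 4*729 + 27135)/(-8091 + 729 + 6777) = 201314 - 2*(-32364 + 2916 + 27135)/(-585) = 201314 - 2*(-1)*(-2313)/585 = 201314 - 1*514/65 = 201314 - 514/65 = 13084896/65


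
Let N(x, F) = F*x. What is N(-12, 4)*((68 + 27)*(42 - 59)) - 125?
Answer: 77395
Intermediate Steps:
N(-12, 4)*((68 + 27)*(42 - 59)) - 125 = (4*(-12))*((68 + 27)*(42 - 59)) - 125 = -4560*(-17) - 125 = -48*(-1615) - 125 = 77520 - 125 = 77395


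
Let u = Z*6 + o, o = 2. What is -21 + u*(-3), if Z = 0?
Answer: -27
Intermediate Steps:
u = 2 (u = 0*6 + 2 = 0 + 2 = 2)
-21 + u*(-3) = -21 + 2*(-3) = -21 - 6 = -27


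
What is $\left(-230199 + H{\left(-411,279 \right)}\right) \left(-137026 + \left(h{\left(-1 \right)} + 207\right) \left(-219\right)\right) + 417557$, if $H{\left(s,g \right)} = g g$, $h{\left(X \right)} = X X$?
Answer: $27817636481$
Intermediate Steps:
$h{\left(X \right)} = X^{2}$
$H{\left(s,g \right)} = g^{2}$
$\left(-230199 + H{\left(-411,279 \right)}\right) \left(-137026 + \left(h{\left(-1 \right)} + 207\right) \left(-219\right)\right) + 417557 = \left(-230199 + 279^{2}\right) \left(-137026 + \left(\left(-1\right)^{2} + 207\right) \left(-219\right)\right) + 417557 = \left(-230199 + 77841\right) \left(-137026 + \left(1 + 207\right) \left(-219\right)\right) + 417557 = - 152358 \left(-137026 + 208 \left(-219\right)\right) + 417557 = - 152358 \left(-137026 - 45552\right) + 417557 = \left(-152358\right) \left(-182578\right) + 417557 = 27817218924 + 417557 = 27817636481$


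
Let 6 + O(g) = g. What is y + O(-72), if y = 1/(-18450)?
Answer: -1439101/18450 ≈ -78.000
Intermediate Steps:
O(g) = -6 + g
y = -1/18450 ≈ -5.4201e-5
y + O(-72) = -1/18450 + (-6 - 72) = -1/18450 - 78 = -1439101/18450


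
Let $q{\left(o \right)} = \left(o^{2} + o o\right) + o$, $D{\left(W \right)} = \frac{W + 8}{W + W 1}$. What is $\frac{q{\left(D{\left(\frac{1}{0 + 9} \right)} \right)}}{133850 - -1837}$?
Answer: $\frac{2701}{135687} \approx 0.019906$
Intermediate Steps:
$D{\left(W \right)} = \frac{8 + W}{2 W}$ ($D{\left(W \right)} = \frac{8 + W}{W + W} = \frac{8 + W}{2 W}$)
$q{\left(o \right)} = o + 2 o^{2}$ ($q{\left(o \right)} = \left(o^{2} + o^{2}\right) + o = 2 o^{2} + o = o + 2 o^{2}$)
$\frac{q{\left(D{\left(\frac{1}{0 + 9} \right)} \right)}}{133850 - -1837} = \frac{\frac{8 + \frac{1}{0 + 9}}{2 \frac{1}{0 + 9}} \left(1 + 2 \frac{8 + \frac{1}{0 + 9}}{2 \frac{1}{0 + 9}}\right)}{133850 - -1837} = \frac{\frac{8 + \frac{1}{9}}{2 \cdot \frac{1}{9}} \left(1 + 2 \frac{8 + \frac{1}{9}}{2 \cdot \frac{1}{9}}\right)}{133850 + 1837} = \frac{\frac{\frac{1}{\frac{1}{9}} \left(8 + \frac{1}{9}\right)}{2} \left(1 + 2 \frac{\frac{1}{\frac{1}{9}} \left(8 + \frac{1}{9}\right)}{2}\right)}{135687} = \frac{1}{2} \cdot 9 \cdot \frac{73}{9} \left(1 + 2 \cdot \frac{1}{2} \cdot 9 \cdot \frac{73}{9}\right) \frac{1}{135687} = \frac{73 \left(1 + 2 \cdot \frac{73}{2}\right)}{2} \cdot \frac{1}{135687} = \frac{73 \left(1 + 73\right)}{2} \cdot \frac{1}{135687} = \frac{73}{2} \cdot 74 \cdot \frac{1}{135687} = 2701 \cdot \frac{1}{135687} = \frac{2701}{135687}$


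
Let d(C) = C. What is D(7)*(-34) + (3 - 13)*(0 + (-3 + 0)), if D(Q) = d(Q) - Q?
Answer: 30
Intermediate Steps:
D(Q) = 0 (D(Q) = Q - Q = 0)
D(7)*(-34) + (3 - 13)*(0 + (-3 + 0)) = 0*(-34) + (3 - 13)*(0 + (-3 + 0)) = 0 - 10*(0 - 3) = 0 - 10*(-3) = 0 + 30 = 30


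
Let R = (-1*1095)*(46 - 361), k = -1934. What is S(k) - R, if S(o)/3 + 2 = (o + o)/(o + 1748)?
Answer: -10690927/31 ≈ -3.4487e+5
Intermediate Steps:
S(o) = -6 + 6*o/(1748 + o) (S(o) = -6 + 3*((o + o)/(o + 1748)) = -6 + 3*((2*o)/(1748 + o)) = -6 + 3*(2*o/(1748 + o)) = -6 + 6*o/(1748 + o))
R = 344925 (R = -1095*(-315) = 344925)
S(k) - R = -10488/(1748 - 1934) - 1*344925 = -10488/(-186) - 344925 = -10488*(-1/186) - 344925 = 1748/31 - 344925 = -10690927/31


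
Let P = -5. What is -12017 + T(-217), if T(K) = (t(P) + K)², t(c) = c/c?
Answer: 34639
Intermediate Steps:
t(c) = 1
T(K) = (1 + K)²
-12017 + T(-217) = -12017 + (1 - 217)² = -12017 + (-216)² = -12017 + 46656 = 34639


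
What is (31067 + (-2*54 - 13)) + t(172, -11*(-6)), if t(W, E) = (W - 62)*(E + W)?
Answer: 57126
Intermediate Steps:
t(W, E) = (-62 + W)*(E + W)
(31067 + (-2*54 - 13)) + t(172, -11*(-6)) = (31067 + (-2*54 - 13)) + (172² - (-682)*(-6) - 62*172 - 11*(-6)*172) = (31067 + (-108 - 13)) + (29584 - 62*66 - 10664 + 66*172) = (31067 - 121) + (29584 - 4092 - 10664 + 11352) = 30946 + 26180 = 57126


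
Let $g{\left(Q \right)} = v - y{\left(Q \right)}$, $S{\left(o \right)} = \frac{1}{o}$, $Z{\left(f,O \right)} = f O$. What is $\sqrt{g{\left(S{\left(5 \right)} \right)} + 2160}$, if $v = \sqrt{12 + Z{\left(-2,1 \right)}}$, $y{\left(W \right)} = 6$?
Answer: $\sqrt{2154 + \sqrt{10}} \approx 46.445$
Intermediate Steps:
$Z{\left(f,O \right)} = O f$
$v = \sqrt{10}$ ($v = \sqrt{12 + 1 \left(-2\right)} = \sqrt{12 - 2} = \sqrt{10} \approx 3.1623$)
$g{\left(Q \right)} = -6 + \sqrt{10}$ ($g{\left(Q \right)} = \sqrt{10} - 6 = -6 + \sqrt{10}$)
$\sqrt{g{\left(S{\left(5 \right)} \right)} + 2160} = \sqrt{\left(-6 + \sqrt{10}\right) + 2160} = \sqrt{2154 + \sqrt{10}}$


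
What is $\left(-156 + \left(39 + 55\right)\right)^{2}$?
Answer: $3844$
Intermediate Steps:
$\left(-156 + \left(39 + 55\right)\right)^{2} = \left(-156 + 94\right)^{2} = \left(-62\right)^{2} = 3844$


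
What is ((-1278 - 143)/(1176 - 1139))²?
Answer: 2019241/1369 ≈ 1475.0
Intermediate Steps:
((-1278 - 143)/(1176 - 1139))² = (-1421/37)² = 2019241/1369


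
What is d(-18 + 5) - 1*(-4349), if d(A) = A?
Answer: 4336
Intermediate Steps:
d(-18 + 5) - 1*(-4349) = (-18 + 5) - 1*(-4349) = -13 + 4349 = 4336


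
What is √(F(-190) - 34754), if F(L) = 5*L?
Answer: 2*I*√8926 ≈ 188.96*I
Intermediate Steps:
√(F(-190) - 34754) = √(5*(-190) - 34754) = √(-950 - 34754) = √(-35704) = 2*I*√8926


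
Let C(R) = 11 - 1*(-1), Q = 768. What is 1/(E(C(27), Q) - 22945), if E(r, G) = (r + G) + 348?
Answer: -1/21817 ≈ -4.5836e-5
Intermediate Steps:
C(R) = 12 (C(R) = 11 + 1 = 12)
E(r, G) = 348 + G + r (E(r, G) = (G + r) + 348 = 348 + G + r)
1/(E(C(27), Q) - 22945) = 1/((348 + 768 + 12) - 22945) = 1/(1128 - 22945) = 1/(-21817) = -1/21817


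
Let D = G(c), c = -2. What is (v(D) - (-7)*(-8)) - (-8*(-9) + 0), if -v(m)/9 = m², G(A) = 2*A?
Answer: -272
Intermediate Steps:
D = -4 (D = 2*(-2) = -4)
v(m) = -9*m²
(v(D) - (-7)*(-8)) - (-8*(-9) + 0) = (-9*(-4)² - (-7)*(-8)) - (-8*(-9) + 0) = (-9*16 - 1*56) - (72 + 0) = (-144 - 56) - 1*72 = -200 - 72 = -272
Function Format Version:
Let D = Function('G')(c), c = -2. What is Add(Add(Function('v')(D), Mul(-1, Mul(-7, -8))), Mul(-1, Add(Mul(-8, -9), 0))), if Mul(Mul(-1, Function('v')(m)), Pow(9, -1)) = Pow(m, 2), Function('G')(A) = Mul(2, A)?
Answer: -272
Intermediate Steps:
D = -4 (D = Mul(2, -2) = -4)
Function('v')(m) = Mul(-9, Pow(m, 2))
Add(Add(Function('v')(D), Mul(-1, Mul(-7, -8))), Mul(-1, Add(Mul(-8, -9), 0))) = Add(Add(Mul(-9, Pow(-4, 2)), Mul(-1, Mul(-7, -8))), Mul(-1, Add(Mul(-8, -9), 0))) = Add(Add(Mul(-9, 16), Mul(-1, 56)), Mul(-1, Add(72, 0))) = Add(Add(-144, -56), Mul(-1, 72)) = Add(-200, -72) = -272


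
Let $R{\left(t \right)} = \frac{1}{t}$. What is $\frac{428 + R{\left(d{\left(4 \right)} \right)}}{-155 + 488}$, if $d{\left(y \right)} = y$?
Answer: $\frac{571}{444} \approx 1.286$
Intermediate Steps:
$\frac{428 + R{\left(d{\left(4 \right)} \right)}}{-155 + 488} = \frac{428 + \frac{1}{4}}{-155 + 488} = \frac{428 + \frac{1}{4}}{333} = \frac{1713}{4} \cdot \frac{1}{333} = \frac{571}{444}$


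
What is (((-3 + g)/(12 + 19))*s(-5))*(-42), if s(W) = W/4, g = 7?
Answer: 210/31 ≈ 6.7742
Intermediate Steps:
s(W) = W/4 (s(W) = W*(1/4) = W/4)
(((-3 + g)/(12 + 19))*s(-5))*(-42) = (((-3 + 7)/(12 + 19))*((1/4)*(-5)))*(-42) = ((4/31)*(-5/4))*(-42) = -5/31*(-42) = 210/31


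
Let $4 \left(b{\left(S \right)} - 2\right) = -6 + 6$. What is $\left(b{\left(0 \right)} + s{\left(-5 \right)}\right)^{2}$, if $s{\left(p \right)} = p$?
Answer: $9$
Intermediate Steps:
$b{\left(S \right)} = 2$ ($b{\left(S \right)} = 2 + \frac{-6 + 6}{4} = 2 + \frac{1}{4} \cdot 0 = 2 + 0 = 2$)
$\left(b{\left(0 \right)} + s{\left(-5 \right)}\right)^{2} = \left(2 - 5\right)^{2} = \left(-3\right)^{2} = 9$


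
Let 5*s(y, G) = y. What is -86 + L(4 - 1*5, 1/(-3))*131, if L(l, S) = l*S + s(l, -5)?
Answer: -1028/15 ≈ -68.533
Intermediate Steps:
s(y, G) = y/5
L(l, S) = l/5 + S*l (L(l, S) = l*S + l/5 = S*l + l/5 = l/5 + S*l)
-86 + L(4 - 1*5, 1/(-3))*131 = -86 + ((4 - 1*5)*(1/5 + 1/(-3)))*131 = -86 + ((4 - 5)*(1/5 - 1/3))*131 = -86 - 1*(-2/15)*131 = -86 + (2/15)*131 = -86 + 262/15 = -1028/15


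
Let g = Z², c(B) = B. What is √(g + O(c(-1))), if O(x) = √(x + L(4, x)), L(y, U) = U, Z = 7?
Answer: √(49 + I*√2) ≈ 7.0007 + 0.101*I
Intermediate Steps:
O(x) = √2*√x (O(x) = √(x + x) = √(2*x) = √2*√x)
g = 49 (g = 7² = 49)
√(g + O(c(-1))) = √(49 + √2*√(-1)) = √(49 + √2*I) = √(49 + I*√2)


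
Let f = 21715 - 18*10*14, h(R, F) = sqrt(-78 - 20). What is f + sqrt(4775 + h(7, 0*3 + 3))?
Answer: 19195 + sqrt(4775 + 7*I*sqrt(2)) ≈ 19264.0 + 0.07163*I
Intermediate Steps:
h(R, F) = 7*I*sqrt(2) (h(R, F) = sqrt(-98) = 7*I*sqrt(2))
f = 19195 (f = 21715 - 180*14 = 21715 - 1*2520 = 21715 - 2520 = 19195)
f + sqrt(4775 + h(7, 0*3 + 3)) = 19195 + sqrt(4775 + 7*I*sqrt(2))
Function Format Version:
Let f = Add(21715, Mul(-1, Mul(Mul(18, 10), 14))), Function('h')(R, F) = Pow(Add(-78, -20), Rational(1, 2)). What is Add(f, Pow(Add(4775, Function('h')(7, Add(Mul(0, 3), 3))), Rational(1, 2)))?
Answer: Add(19195, Pow(Add(4775, Mul(7, I, Pow(2, Rational(1, 2)))), Rational(1, 2))) ≈ Add(19264., Mul(0.071630, I))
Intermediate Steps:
Function('h')(R, F) = Mul(7, I, Pow(2, Rational(1, 2))) (Function('h')(R, F) = Pow(-98, Rational(1, 2)) = Mul(7, I, Pow(2, Rational(1, 2))))
f = 19195 (f = Add(21715, Mul(-1, Mul(180, 14))) = Add(21715, Mul(-1, 2520)) = Add(21715, -2520) = 19195)
Add(f, Pow(Add(4775, Function('h')(7, Add(Mul(0, 3), 3))), Rational(1, 2))) = Add(19195, Pow(Add(4775, Mul(7, I, Pow(2, Rational(1, 2)))), Rational(1, 2)))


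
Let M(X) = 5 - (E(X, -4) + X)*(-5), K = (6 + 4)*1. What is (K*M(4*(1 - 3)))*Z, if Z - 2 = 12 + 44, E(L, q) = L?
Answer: -43500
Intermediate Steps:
Z = 58 (Z = 2 + (12 + 44) = 2 + 56 = 58)
K = 10 (K = 10*1 = 10)
M(X) = 5 + 10*X (M(X) = 5 - (X + X)*(-5) = 5 - 2*X*(-5) = 5 - (-10)*X = 5 + 10*X)
(K*M(4*(1 - 3)))*Z = (10*(5 + 10*(4*(1 - 3))))*58 = (10*(5 + 10*(4*(-2))))*58 = (10*(5 + 10*(-8)))*58 = (10*(5 - 80))*58 = (10*(-75))*58 = -750*58 = -43500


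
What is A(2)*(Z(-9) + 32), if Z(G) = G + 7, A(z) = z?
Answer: 60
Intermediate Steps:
Z(G) = 7 + G
A(2)*(Z(-9) + 32) = 2*((7 - 9) + 32) = 2*(-2 + 32) = 2*30 = 60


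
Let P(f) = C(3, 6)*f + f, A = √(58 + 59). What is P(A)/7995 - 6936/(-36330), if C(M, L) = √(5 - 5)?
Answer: 1156/6055 + √13/2665 ≈ 0.19227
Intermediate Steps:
C(M, L) = 0 (C(M, L) = √0 = 0)
A = 3*√13 (A = √117 = 3*√13 ≈ 10.817)
P(f) = f (P(f) = 0*f + f = 0 + f = f)
P(A)/7995 - 6936/(-36330) = (3*√13)/7995 - 6936/(-36330) = (3*√13)*(1/7995) - 6936*(-1/36330) = √13/2665 + 1156/6055 = 1156/6055 + √13/2665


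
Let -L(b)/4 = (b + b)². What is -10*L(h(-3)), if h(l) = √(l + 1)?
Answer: -320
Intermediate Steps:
h(l) = √(1 + l)
L(b) = -16*b² (L(b) = -4*(b + b)² = -4*4*b² = -16*b²)
-10*L(h(-3)) = -(-160)*(√(1 - 3))² = -(-160)*(√(-2))² = -(-160)*(I*√2)² = -(-160)*(-2) = -10*32 = -320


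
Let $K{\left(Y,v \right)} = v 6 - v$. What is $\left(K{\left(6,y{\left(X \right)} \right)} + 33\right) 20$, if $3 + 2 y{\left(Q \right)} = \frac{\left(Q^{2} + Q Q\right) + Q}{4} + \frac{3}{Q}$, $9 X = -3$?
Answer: $\frac{1055}{18} \approx 58.611$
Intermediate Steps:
$X = - \frac{1}{3}$ ($X = \frac{1}{9} \left(-3\right) = - \frac{1}{3} \approx -0.33333$)
$y{\left(Q \right)} = - \frac{3}{2} + \frac{Q^{2}}{4} + \frac{Q}{8} + \frac{3}{2 Q}$ ($y{\left(Q \right)} = - \frac{3}{2} + \frac{\frac{\left(Q^{2} + Q Q\right) + Q}{4} + \frac{3}{Q}}{2} = - \frac{3}{2} + \frac{\left(\left(Q^{2} + Q^{2}\right) + Q\right) \frac{1}{4} + \frac{3}{Q}}{2} = - \frac{3}{2} + \frac{\left(2 Q^{2} + Q\right) \frac{1}{4} + \frac{3}{Q}}{2} = - \frac{3}{2} + \frac{\left(Q + 2 Q^{2}\right) \frac{1}{4} + \frac{3}{Q}}{2} = - \frac{3}{2} + \frac{\left(\frac{Q^{2}}{2} + \frac{Q}{4}\right) + \frac{3}{Q}}{2} = - \frac{3}{2} + \frac{\frac{Q^{2}}{2} + \frac{3}{Q} + \frac{Q}{4}}{2} = - \frac{3}{2} + \left(\frac{Q^{2}}{4} + \frac{Q}{8} + \frac{3}{2 Q}\right) = - \frac{3}{2} + \frac{Q^{2}}{4} + \frac{Q}{8} + \frac{3}{2 Q}$)
$K{\left(Y,v \right)} = 5 v$ ($K{\left(Y,v \right)} = 6 v - v = 5 v$)
$\left(K{\left(6,y{\left(X \right)} \right)} + 33\right) 20 = \left(5 \frac{12 - \frac{-12 - \frac{1}{3} + 2 \left(- \frac{1}{3}\right)^{2}}{3}}{8 \left(- \frac{1}{3}\right)} + 33\right) 20 = \left(5 \cdot \frac{1}{8} \left(-3\right) \left(12 - \frac{-12 - \frac{1}{3} + 2 \cdot \frac{1}{9}}{3}\right) + 33\right) 20 = \left(5 \cdot \frac{1}{8} \left(-3\right) \left(12 - \frac{-12 - \frac{1}{3} + \frac{2}{9}}{3}\right) + 33\right) 20 = \left(5 \cdot \frac{1}{8} \left(-3\right) \left(12 - - \frac{109}{27}\right) + 33\right) 20 = \left(5 \cdot \frac{1}{8} \left(-3\right) \left(12 + \frac{109}{27}\right) + 33\right) 20 = \left(5 \cdot \frac{1}{8} \left(-3\right) \frac{433}{27} + 33\right) 20 = \left(5 \left(- \frac{433}{72}\right) + 33\right) 20 = \left(- \frac{2165}{72} + 33\right) 20 = \frac{211}{72} \cdot 20 = \frac{1055}{18}$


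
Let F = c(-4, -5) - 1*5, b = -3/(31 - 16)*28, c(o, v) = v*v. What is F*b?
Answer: -112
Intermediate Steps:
c(o, v) = v**2
b = -28/5 (b = -3/15*28 = -3*1/15*28 = -1/5*28 = -28/5 ≈ -5.6000)
F = 20 (F = (-5)**2 - 1*5 = 25 - 5 = 20)
F*b = 20*(-28/5) = -112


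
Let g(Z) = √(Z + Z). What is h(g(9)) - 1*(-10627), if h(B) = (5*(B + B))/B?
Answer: 10637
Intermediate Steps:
g(Z) = √2*√Z (g(Z) = √(2*Z) = √2*√Z)
h(B) = 10 (h(B) = (5*(2*B))/B = (10*B)/B = 10)
h(g(9)) - 1*(-10627) = 10 - 1*(-10627) = 10 + 10627 = 10637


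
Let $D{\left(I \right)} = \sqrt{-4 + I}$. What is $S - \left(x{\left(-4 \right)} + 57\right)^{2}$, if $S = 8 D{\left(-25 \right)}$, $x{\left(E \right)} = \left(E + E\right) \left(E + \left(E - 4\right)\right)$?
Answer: $-23409 + 8 i \sqrt{29} \approx -23409.0 + 43.081 i$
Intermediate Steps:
$x{\left(E \right)} = 2 E \left(-4 + 2 E\right)$ ($x{\left(E \right)} = 2 E \left(E + \left(-4 + E\right)\right) = 2 E \left(-4 + 2 E\right)$)
$S = 8 i \sqrt{29}$ ($S = 8 \sqrt{-4 - 25} = 8 \sqrt{-29} = 8 i \sqrt{29} \approx 43.081 i$)
$S - \left(x{\left(-4 \right)} + 57\right)^{2} = 8 i \sqrt{29} - \left(4 \left(-4\right) \left(-2 - 4\right) + 57\right)^{2} = 8 i \sqrt{29} - \left(4 \left(-4\right) \left(-6\right) + 57\right)^{2} = 8 i \sqrt{29} - \left(96 + 57\right)^{2} = 8 i \sqrt{29} - 153^{2} = 8 i \sqrt{29} - 23409 = -23409 + 8 i \sqrt{29}$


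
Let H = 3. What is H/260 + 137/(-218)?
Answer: -17483/28340 ≈ -0.61690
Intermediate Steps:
H/260 + 137/(-218) = 3/260 + 137/(-218) = 3*(1/260) + 137*(-1/218) = 3/260 - 137/218 = -17483/28340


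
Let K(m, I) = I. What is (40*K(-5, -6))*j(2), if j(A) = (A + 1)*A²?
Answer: -2880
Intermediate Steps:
j(A) = A²*(1 + A) (j(A) = (1 + A)*A² = A²*(1 + A))
(40*K(-5, -6))*j(2) = (40*(-6))*(2²*(1 + 2)) = -960*3 = -240*12 = -2880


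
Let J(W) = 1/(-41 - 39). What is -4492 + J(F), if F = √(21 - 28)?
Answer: -359361/80 ≈ -4492.0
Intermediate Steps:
F = I*√7 (F = √(-7) = I*√7 ≈ 2.6458*I)
J(W) = -1/80 (J(W) = 1/(-80) = -1/80)
-4492 + J(F) = -4492 - 1/80 = -359361/80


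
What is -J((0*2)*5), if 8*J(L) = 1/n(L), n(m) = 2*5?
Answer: -1/80 ≈ -0.012500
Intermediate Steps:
n(m) = 10
J(L) = 1/80 (J(L) = (⅛)/10 = (⅛)*(⅒) = 1/80)
-J((0*2)*5) = -1*1/80 = -1/80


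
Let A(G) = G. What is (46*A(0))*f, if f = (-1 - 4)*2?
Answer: 0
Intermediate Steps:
f = -10 (f = -5*2 = -10)
(46*A(0))*f = (46*0)*(-10) = 0*(-10) = 0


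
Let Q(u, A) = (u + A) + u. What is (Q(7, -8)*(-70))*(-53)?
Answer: 22260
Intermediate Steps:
Q(u, A) = A + 2*u (Q(u, A) = (A + u) + u = A + 2*u)
(Q(7, -8)*(-70))*(-53) = ((-8 + 2*7)*(-70))*(-53) = ((-8 + 14)*(-70))*(-53) = (6*(-70))*(-53) = -420*(-53) = 22260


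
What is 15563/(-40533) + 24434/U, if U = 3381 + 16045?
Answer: 344028242/393697029 ≈ 0.87384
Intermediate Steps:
U = 19426
15563/(-40533) + 24434/U = 15563/(-40533) + 24434/19426 = 15563*(-1/40533) + 24434*(1/19426) = -15563/40533 + 12217/9713 = 344028242/393697029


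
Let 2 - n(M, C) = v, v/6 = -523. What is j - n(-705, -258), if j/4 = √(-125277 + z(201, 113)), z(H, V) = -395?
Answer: -3140 + 8*I*√31418 ≈ -3140.0 + 1418.0*I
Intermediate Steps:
v = -3138 (v = 6*(-523) = -3138)
n(M, C) = 3140 (n(M, C) = 2 - 1*(-3138) = 2 + 3138 = 3140)
j = 8*I*√31418 (j = 4*√(-125277 - 395) = 4*√(-125672) = 4*(2*I*√31418) = 8*I*√31418 ≈ 1418.0*I)
j - n(-705, -258) = 8*I*√31418 - 1*3140 = 8*I*√31418 - 3140 = -3140 + 8*I*√31418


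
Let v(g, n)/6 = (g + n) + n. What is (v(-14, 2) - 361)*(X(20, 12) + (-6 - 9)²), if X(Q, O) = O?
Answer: -99777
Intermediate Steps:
v(g, n) = 6*g + 12*n (v(g, n) = 6*((g + n) + n) = 6*(g + 2*n) = 6*g + 12*n)
(v(-14, 2) - 361)*(X(20, 12) + (-6 - 9)²) = ((6*(-14) + 12*2) - 361)*(12 + (-6 - 9)²) = ((-84 + 24) - 361)*(12 + (-15)²) = (-60 - 361)*(12 + 225) = -421*237 = -99777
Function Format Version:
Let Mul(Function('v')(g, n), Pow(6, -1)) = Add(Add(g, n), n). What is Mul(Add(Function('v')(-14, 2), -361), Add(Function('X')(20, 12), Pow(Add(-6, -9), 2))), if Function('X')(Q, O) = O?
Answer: -99777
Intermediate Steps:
Function('v')(g, n) = Add(Mul(6, g), Mul(12, n)) (Function('v')(g, n) = Mul(6, Add(Add(g, n), n)) = Mul(6, Add(g, Mul(2, n))) = Add(Mul(6, g), Mul(12, n)))
Mul(Add(Function('v')(-14, 2), -361), Add(Function('X')(20, 12), Pow(Add(-6, -9), 2))) = Mul(Add(Add(Mul(6, -14), Mul(12, 2)), -361), Add(12, Pow(Add(-6, -9), 2))) = Mul(Add(Add(-84, 24), -361), Add(12, Pow(-15, 2))) = Mul(Add(-60, -361), Add(12, 225)) = Mul(-421, 237) = -99777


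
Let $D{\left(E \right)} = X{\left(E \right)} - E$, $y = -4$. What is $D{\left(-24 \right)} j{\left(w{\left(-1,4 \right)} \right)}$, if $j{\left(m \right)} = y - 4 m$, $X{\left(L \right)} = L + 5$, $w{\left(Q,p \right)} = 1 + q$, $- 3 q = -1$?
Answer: $- \frac{140}{3} \approx -46.667$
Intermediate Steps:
$q = \frac{1}{3}$ ($q = \left(- \frac{1}{3}\right) \left(-1\right) = \frac{1}{3} \approx 0.33333$)
$w{\left(Q,p \right)} = \frac{4}{3}$ ($w{\left(Q,p \right)} = 1 + \frac{1}{3} = \frac{4}{3}$)
$X{\left(L \right)} = 5 + L$
$D{\left(E \right)} = 5$ ($D{\left(E \right)} = \left(5 + E\right) - E = 5$)
$j{\left(m \right)} = -4 - 4 m$
$D{\left(-24 \right)} j{\left(w{\left(-1,4 \right)} \right)} = 5 \left(-4 - \frac{16}{3}\right) = 5 \left(- \frac{28}{3}\right) = - \frac{140}{3}$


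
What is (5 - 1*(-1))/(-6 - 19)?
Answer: -6/25 ≈ -0.24000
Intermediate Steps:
(5 - 1*(-1))/(-6 - 19) = (5 + 1)/(-25) = -1/25*6 = -6/25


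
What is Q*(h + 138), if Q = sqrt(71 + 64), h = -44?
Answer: 282*sqrt(15) ≈ 1092.2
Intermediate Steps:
Q = 3*sqrt(15) (Q = sqrt(135) = 3*sqrt(15) ≈ 11.619)
Q*(h + 138) = (3*sqrt(15))*(-44 + 138) = (3*sqrt(15))*94 = 282*sqrt(15)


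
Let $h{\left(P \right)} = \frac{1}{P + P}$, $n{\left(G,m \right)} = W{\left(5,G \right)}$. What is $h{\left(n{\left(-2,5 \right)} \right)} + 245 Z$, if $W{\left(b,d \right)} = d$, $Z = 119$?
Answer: $\frac{116619}{4} \approx 29155.0$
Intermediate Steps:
$n{\left(G,m \right)} = G$
$h{\left(P \right)} = \frac{1}{2 P}$
$h{\left(n{\left(-2,5 \right)} \right)} + 245 Z = \frac{1}{2 \left(-2\right)} + 245 \cdot 119 = \frac{1}{2} \left(- \frac{1}{2}\right) + 29155 = - \frac{1}{4} + 29155 = \frac{116619}{4}$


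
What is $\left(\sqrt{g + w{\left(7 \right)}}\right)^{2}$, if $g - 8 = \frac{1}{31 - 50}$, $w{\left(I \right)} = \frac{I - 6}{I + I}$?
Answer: $\frac{2133}{266} \approx 8.0188$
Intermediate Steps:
$w{\left(I \right)} = \frac{-6 + I}{2 I}$
$g = \frac{151}{19}$ ($g = 8 + \frac{1}{31 - 50} = 8 + \frac{1}{-19} = 8 - \frac{1}{19} = \frac{151}{19} \approx 7.9474$)
$\left(\sqrt{g + w{\left(7 \right)}}\right)^{2} = \left(\sqrt{\frac{151}{19} + \frac{-6 + 7}{2 \cdot 7}}\right)^{2} = \left(\sqrt{\frac{151}{19} + \frac{1}{2} \cdot \frac{1}{7} \cdot 1}\right)^{2} = \left(\sqrt{\frac{151}{19} + \frac{1}{14}}\right)^{2} = \left(\sqrt{\frac{2133}{266}}\right)^{2} = \left(\frac{3 \sqrt{63042}}{266}\right)^{2} = \frac{2133}{266}$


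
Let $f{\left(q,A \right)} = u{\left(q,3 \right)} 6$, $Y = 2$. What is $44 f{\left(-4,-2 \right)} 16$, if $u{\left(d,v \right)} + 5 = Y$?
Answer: $-12672$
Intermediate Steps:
$u{\left(d,v \right)} = -3$ ($u{\left(d,v \right)} = -5 + 2 = -3$)
$f{\left(q,A \right)} = -18$ ($f{\left(q,A \right)} = \left(-3\right) 6 = -18$)
$44 f{\left(-4,-2 \right)} 16 = 44 \left(-18\right) 16 = \left(-792\right) 16 = -12672$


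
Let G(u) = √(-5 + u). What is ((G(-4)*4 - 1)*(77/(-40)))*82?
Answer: 3157/20 - 9471*I/5 ≈ 157.85 - 1894.2*I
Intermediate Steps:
((G(-4)*4 - 1)*(77/(-40)))*82 = ((√(-5 - 4)*4 - 1)*(77/(-40)))*82 = ((√(-9)*4 - 1)*(77*(-1/40)))*82 = (((3*I)*4 - 1)*(-77/40))*82 = ((12*I - 1)*(-77/40))*82 = ((-1 + 12*I)*(-77/40))*82 = (77/40 - 231*I/10)*82 = 3157/20 - 9471*I/5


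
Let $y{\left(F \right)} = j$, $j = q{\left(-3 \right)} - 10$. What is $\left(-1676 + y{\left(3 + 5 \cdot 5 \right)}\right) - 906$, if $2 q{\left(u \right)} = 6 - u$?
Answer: $- \frac{5175}{2} \approx -2587.5$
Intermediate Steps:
$q{\left(u \right)} = 3 - \frac{u}{2}$ ($q{\left(u \right)} = \frac{6 - u}{2} = 3 - \frac{u}{2}$)
$j = - \frac{11}{2}$ ($j = \left(3 - - \frac{3}{2}\right) - 10 = \left(3 + \frac{3}{2}\right) - 10 = \frac{9}{2} - 10 = - \frac{11}{2} \approx -5.5$)
$y{\left(F \right)} = - \frac{11}{2}$
$\left(-1676 + y{\left(3 + 5 \cdot 5 \right)}\right) - 906 = \left(-1676 - \frac{11}{2}\right) - 906 = - \frac{3363}{2} - 906 = - \frac{5175}{2}$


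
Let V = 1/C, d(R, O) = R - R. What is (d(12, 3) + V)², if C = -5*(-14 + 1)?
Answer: 1/4225 ≈ 0.00023669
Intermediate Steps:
C = 65 (C = -5*(-13) = 65)
d(R, O) = 0
V = 1/65 ≈ 0.015385
(d(12, 3) + V)² = (0 + 1/65)² = (1/65)² = 1/4225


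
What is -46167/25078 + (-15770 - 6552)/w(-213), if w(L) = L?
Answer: 549957545/5341614 ≈ 102.96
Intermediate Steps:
-46167/25078 + (-15770 - 6552)/w(-213) = -46167/25078 + (-15770 - 6552)/(-213) = -46167*1/25078 - 22322*(-1/213) = -46167/25078 + 22322/213 = 549957545/5341614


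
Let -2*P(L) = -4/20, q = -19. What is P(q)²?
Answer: 1/100 ≈ 0.010000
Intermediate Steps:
P(L) = ⅒ (P(L) = -(-2)/20 = -½*(-⅕) = ⅒)
P(q)² = (⅒)² = 1/100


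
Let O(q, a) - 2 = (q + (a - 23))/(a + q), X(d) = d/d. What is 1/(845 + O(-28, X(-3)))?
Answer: 27/22919 ≈ 0.0011781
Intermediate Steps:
X(d) = 1
O(q, a) = 2 + (-23 + a + q)/(a + q) (O(q, a) = 2 + (q + (a - 23))/(a + q) = 2 + (q + (-23 + a))/(a + q) = 2 + (-23 + a + q)/(a + q))
1/(845 + O(-28, X(-3))) = 1/(845 + (-23 + 3*1 + 3*(-28))/(1 - 28)) = 1/(845 + (-23 + 3 - 84)/(-27)) = 1/(845 - 1/27*(-104)) = 1/(845 + 104/27) = 1/(22919/27) = 27/22919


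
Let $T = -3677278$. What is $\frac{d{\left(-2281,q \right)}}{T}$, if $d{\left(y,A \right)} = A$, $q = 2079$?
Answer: $- \frac{189}{334298} \approx -0.00056536$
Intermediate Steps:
$\frac{d{\left(-2281,q \right)}}{T} = \frac{2079}{-3677278} = 2079 \left(- \frac{1}{3677278}\right) = - \frac{189}{334298}$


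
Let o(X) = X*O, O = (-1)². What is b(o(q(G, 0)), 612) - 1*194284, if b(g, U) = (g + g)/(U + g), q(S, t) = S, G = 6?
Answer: -20011250/103 ≈ -1.9428e+5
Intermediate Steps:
O = 1
o(X) = X (o(X) = X*1 = X)
b(g, U) = 2*g/(U + g) (b(g, U) = (2*g)/(U + g) = 2*g/(U + g))
b(o(q(G, 0)), 612) - 1*194284 = 2*6/(612 + 6) - 1*194284 = 2*6/618 - 194284 = 2*6*(1/618) - 194284 = 2/103 - 194284 = -20011250/103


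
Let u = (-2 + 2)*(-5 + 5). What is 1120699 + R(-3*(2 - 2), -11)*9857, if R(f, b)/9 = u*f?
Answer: 1120699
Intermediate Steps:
u = 0 (u = 0*0 = 0)
R(f, b) = 0 (R(f, b) = 9*(0*f) = 9*0 = 0)
1120699 + R(-3*(2 - 2), -11)*9857 = 1120699 + 0*9857 = 1120699 + 0 = 1120699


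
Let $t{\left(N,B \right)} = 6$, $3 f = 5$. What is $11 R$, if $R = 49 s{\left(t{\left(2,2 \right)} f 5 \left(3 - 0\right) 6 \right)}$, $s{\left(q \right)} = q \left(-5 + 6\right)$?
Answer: $485100$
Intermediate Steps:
$f = \frac{5}{3}$ ($f = \frac{1}{3} \cdot 5 = \frac{5}{3} \approx 1.6667$)
$s{\left(q \right)} = q$ ($s{\left(q \right)} = q 1 = q$)
$R = 44100$ ($R = 49 \cdot 6 \cdot \frac{5}{3} \cdot 5 \left(3 - 0\right) 6 = 49 \cdot 6 \frac{25 \left(3 + 0\right)}{3} \cdot 6 = 49 \cdot 6 \cdot \frac{25}{3} \cdot 3 \cdot 6 = 49 \cdot 6 \cdot 25 \cdot 6 = 49 \cdot 150 \cdot 6 = 49 \cdot 900 = 44100$)
$11 R = 11 \cdot 44100 = 485100$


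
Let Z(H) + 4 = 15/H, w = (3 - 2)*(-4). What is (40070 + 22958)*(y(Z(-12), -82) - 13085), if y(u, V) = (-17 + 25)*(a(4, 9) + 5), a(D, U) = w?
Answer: -824217156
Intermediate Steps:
w = -4 (w = 1*(-4) = -4)
a(D, U) = -4
Z(H) = -4 + 15/H
y(u, V) = 8 (y(u, V) = (-17 + 25)*(-4 + 5) = 8*1 = 8)
(40070 + 22958)*(y(Z(-12), -82) - 13085) = (40070 + 22958)*(8 - 13085) = 63028*(-13077) = -824217156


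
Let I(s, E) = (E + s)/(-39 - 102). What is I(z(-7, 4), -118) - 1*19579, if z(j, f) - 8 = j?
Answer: -920174/47 ≈ -19578.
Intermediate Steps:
z(j, f) = 8 + j
I(s, E) = -E/141 - s/141 (I(s, E) = (E + s)/(-141) = (E + s)*(-1/141) = -E/141 - s/141)
I(z(-7, 4), -118) - 1*19579 = (-1/141*(-118) - (8 - 7)/141) - 1*19579 = (118/141 - 1/141*1) - 19579 = (118/141 - 1/141) - 19579 = 39/47 - 19579 = -920174/47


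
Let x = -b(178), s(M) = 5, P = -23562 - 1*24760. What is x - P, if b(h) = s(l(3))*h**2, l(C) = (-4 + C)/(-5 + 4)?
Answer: -110098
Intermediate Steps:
P = -48322 (P = -23562 - 24760 = -48322)
l(C) = 4 - C (l(C) = (-4 + C)/(-1) = (-4 + C)*(-1) = 4 - C)
b(h) = 5*h**2
x = -158420 (x = -5*178**2 = -5*31684 = -1*158420 = -158420)
x - P = -158420 - 1*(-48322) = -158420 + 48322 = -110098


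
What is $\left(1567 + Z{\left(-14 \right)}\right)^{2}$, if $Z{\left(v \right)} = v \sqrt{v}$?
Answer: $2452745 - 43876 i \sqrt{14} \approx 2.4527 \cdot 10^{6} - 1.6417 \cdot 10^{5} i$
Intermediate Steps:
$Z{\left(v \right)} = v^{\frac{3}{2}}$
$\left(1567 + Z{\left(-14 \right)}\right)^{2} = \left(1567 + \left(-14\right)^{\frac{3}{2}}\right)^{2} = \left(1567 - 14 i \sqrt{14}\right)^{2}$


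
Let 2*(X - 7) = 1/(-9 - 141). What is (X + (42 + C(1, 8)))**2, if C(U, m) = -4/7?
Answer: 10341466249/4410000 ≈ 2345.0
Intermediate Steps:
C(U, m) = -4/7 (C(U, m) = -4*1/7 = -4/7)
X = 2099/300 (X = 7 + 1/(2*(-9 - 141)) = 7 + (1/2)/(-150) = 7 + (1/2)*(-1/150) = 7 - 1/300 = 2099/300 ≈ 6.9967)
(X + (42 + C(1, 8)))**2 = (2099/300 + (42 - 4/7))**2 = (2099/300 + 290/7)**2 = (101693/2100)**2 = 10341466249/4410000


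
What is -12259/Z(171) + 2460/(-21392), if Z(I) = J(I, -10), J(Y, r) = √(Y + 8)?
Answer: -615/5348 - 12259*√179/179 ≈ -916.40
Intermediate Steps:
J(Y, r) = √(8 + Y)
Z(I) = √(8 + I)
-12259/Z(171) + 2460/(-21392) = -12259/√(8 + 171) + 2460/(-21392) = -12259*√179/179 + 2460*(-1/21392) = -12259*√179/179 - 615/5348 = -615/5348 - 12259*√179/179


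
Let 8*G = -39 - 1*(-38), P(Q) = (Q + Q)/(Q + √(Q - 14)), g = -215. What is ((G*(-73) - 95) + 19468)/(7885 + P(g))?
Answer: 710126637346/288965311555 - 6667451*I*√229/2311722492440 ≈ 2.4575 - 4.3646e-5*I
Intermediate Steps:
P(Q) = 2*Q/(Q + √(-14 + Q)) (P(Q) = (2*Q)/(Q + √(-14 + Q)) = 2*Q/(Q + √(-14 + Q)))
G = -⅛ (G = (-39 - 1*(-38))/8 = (-39 + 38)/8 = (⅛)*(-1) = -⅛ ≈ -0.12500)
((G*(-73) - 95) + 19468)/(7885 + P(g)) = ((-⅛*(-73) - 95) + 19468)/(7885 + 2*(-215)/(-215 + √(-14 - 215))) = ((73/8 - 95) + 19468)/(7885 + 2*(-215)/(-215 + √(-229))) = (-687/8 + 19468)/(7885 + 2*(-215)/(-215 + I*√229)) = 155057/(8*(7885 - 430/(-215 + I*√229)))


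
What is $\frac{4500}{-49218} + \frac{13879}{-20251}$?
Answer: $- \frac{129037687}{166118953} \approx -0.77678$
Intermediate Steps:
$\frac{4500}{-49218} + \frac{13879}{-20251} = 4500 \left(- \frac{1}{49218}\right) + 13879 \left(- \frac{1}{20251}\right) = - \frac{750}{8203} - \frac{13879}{20251} = - \frac{129037687}{166118953}$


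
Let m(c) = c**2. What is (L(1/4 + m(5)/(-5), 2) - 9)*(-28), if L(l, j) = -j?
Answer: 308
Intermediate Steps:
(L(1/4 + m(5)/(-5), 2) - 9)*(-28) = (-1*2 - 9)*(-28) = (-2 - 9)*(-28) = -11*(-28) = 308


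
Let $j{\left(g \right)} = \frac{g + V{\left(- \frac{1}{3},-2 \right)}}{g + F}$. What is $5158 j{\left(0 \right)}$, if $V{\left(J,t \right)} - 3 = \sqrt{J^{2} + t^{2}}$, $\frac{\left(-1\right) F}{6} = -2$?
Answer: $\frac{2579}{2} + \frac{2579 \sqrt{37}}{18} \approx 2161.0$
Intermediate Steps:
$F = 12$ ($F = \left(-6\right) \left(-2\right) = 12$)
$V{\left(J,t \right)} = 3 + \sqrt{J^{2} + t^{2}}$
$j{\left(g \right)} = \frac{3 + g + \frac{\sqrt{37}}{3}}{12 + g}$ ($j{\left(g \right)} = \frac{g + \left(3 + \sqrt{\left(- \frac{1}{3}\right)^{2} + \left(-2\right)^{2}}\right)}{g + 12} = \frac{g + \left(3 + \sqrt{\left(\left(-1\right) \frac{1}{3}\right)^{2} + 4}\right)}{12 + g} = \frac{g + \left(3 + \sqrt{\left(- \frac{1}{3}\right)^{2} + 4}\right)}{12 + g} = \frac{g + \left(3 + \sqrt{\frac{1}{9} + 4}\right)}{12 + g} = \frac{g + \left(3 + \sqrt{\frac{37}{9}}\right)}{12 + g} = \frac{g + \left(3 + \frac{\sqrt{37}}{3}\right)}{12 + g} = \frac{3 + g + \frac{\sqrt{37}}{3}}{12 + g}$)
$5158 j{\left(0 \right)} = 5158 \frac{3 + 0 + \frac{\sqrt{37}}{3}}{12 + 0} = 5158 \frac{3 + \frac{\sqrt{37}}{3}}{12} = 5158 \left(\frac{1}{4} + \frac{\sqrt{37}}{36}\right) = \frac{2579}{2} + \frac{2579 \sqrt{37}}{18}$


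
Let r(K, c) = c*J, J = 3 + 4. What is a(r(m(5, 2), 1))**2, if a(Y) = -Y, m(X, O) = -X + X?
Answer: 49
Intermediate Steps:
m(X, O) = 0
J = 7
r(K, c) = 7*c (r(K, c) = c*7 = 7*c)
a(r(m(5, 2), 1))**2 = (-7)**2 = 49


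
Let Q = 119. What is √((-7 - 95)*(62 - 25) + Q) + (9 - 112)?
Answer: -103 + I*√3655 ≈ -103.0 + 60.457*I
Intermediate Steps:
√((-7 - 95)*(62 - 25) + Q) + (9 - 112) = √((-7 - 95)*(62 - 25) + 119) + (9 - 112) = √(-102*37 + 119) - 103 = √(-3774 + 119) - 103 = √(-3655) - 103 = I*√3655 - 103 = -103 + I*√3655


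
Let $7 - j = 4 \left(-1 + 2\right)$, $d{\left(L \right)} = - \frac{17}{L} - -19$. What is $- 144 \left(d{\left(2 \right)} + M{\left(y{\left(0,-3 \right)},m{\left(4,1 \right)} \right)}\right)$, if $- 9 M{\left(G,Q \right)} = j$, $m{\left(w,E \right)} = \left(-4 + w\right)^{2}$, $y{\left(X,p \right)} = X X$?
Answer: $-1464$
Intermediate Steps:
$y{\left(X,p \right)} = X^{2}$
$d{\left(L \right)} = 19 - \frac{17}{L}$ ($d{\left(L \right)} = - \frac{17}{L} + 19 = 19 - \frac{17}{L}$)
$j = 3$ ($j = 7 - 4 \left(-1 + 2\right) = 7 - 4 \cdot 1 = 7 - 4 = 3$)
$M{\left(G,Q \right)} = - \frac{1}{3}$ ($M{\left(G,Q \right)} = \left(- \frac{1}{9}\right) 3 = - \frac{1}{3}$)
$- 144 \left(d{\left(2 \right)} + M{\left(y{\left(0,-3 \right)},m{\left(4,1 \right)} \right)}\right) = - 144 \left(\left(19 - \frac{17}{2}\right) - \frac{1}{3}\right) = - 144 \left(\frac{21}{2} - \frac{1}{3}\right) = \left(-144\right) \frac{61}{6} = -1464$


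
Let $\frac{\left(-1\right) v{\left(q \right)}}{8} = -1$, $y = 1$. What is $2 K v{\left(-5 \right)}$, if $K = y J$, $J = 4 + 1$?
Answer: $80$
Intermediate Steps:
$J = 5$
$v{\left(q \right)} = 8$ ($v{\left(q \right)} = \left(-8\right) \left(-1\right) = 8$)
$K = 5$ ($K = 1 \cdot 5 = 5$)
$2 K v{\left(-5 \right)} = 2 \cdot 5 \cdot 8 = 10 \cdot 8 = 80$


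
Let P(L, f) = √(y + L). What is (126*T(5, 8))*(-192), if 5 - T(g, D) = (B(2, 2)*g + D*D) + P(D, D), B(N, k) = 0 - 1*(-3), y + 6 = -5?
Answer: 1790208 + 24192*I*√3 ≈ 1.7902e+6 + 41902.0*I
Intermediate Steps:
y = -11 (y = -6 - 5 = -11)
P(L, f) = √(-11 + L)
B(N, k) = 3 (B(N, k) = 0 + 3 = 3)
T(g, D) = 5 - D² - √(-11 + D) - 3*g (T(g, D) = 5 - ((3*g + D*D) + √(-11 + D)) = 5 - ((3*g + D²) + √(-11 + D)) = 5 - ((D² + 3*g) + √(-11 + D)) = 5 - (D² + √(-11 + D) + 3*g) = 5 + (-D² - √(-11 + D) - 3*g) = 5 - D² - √(-11 + D) - 3*g)
(126*T(5, 8))*(-192) = (126*(5 - 1*8² - √(-11 + 8) - 3*5))*(-192) = (126*(5 - 1*64 - √(-3) - 15))*(-192) = (126*(5 - 64 - I*√3 - 15))*(-192) = (126*(-74 - I*√3))*(-192) = (-9324 - 126*I*√3)*(-192) = 1790208 + 24192*I*√3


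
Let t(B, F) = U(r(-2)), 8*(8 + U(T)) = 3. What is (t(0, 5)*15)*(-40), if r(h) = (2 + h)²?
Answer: 4575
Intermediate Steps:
U(T) = -61/8 (U(T) = -8 + (⅛)*3 = -8 + 3/8 = -61/8)
t(B, F) = -61/8
(t(0, 5)*15)*(-40) = -61/8*15*(-40) = -915/8*(-40) = 4575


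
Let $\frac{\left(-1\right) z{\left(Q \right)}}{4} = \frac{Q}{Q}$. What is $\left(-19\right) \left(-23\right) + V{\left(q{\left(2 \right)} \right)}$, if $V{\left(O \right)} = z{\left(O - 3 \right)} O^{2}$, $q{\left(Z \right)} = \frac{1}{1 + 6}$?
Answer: $\frac{21409}{49} \approx 436.92$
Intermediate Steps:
$q{\left(Z \right)} = \frac{1}{7}$
$z{\left(Q \right)} = -4$ ($z{\left(Q \right)} = - 4 \frac{Q}{Q} = \left(-4\right) 1 = -4$)
$V{\left(O \right)} = - 4 O^{2}$
$\left(-19\right) \left(-23\right) + V{\left(q{\left(2 \right)} \right)} = \left(-19\right) \left(-23\right) - \frac{4}{49} = 437 - \frac{4}{49} = \frac{21409}{49}$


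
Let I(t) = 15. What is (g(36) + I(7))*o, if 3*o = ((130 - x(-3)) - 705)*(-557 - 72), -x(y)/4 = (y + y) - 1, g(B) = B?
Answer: 6447879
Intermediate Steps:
x(y) = 4 - 8*y (x(y) = -4*((y + y) - 1) = -4*(2*y - 1) = -4*(-1 + 2*y) = 4 - 8*y)
o = 126429 (o = (((130 - (4 - 8*(-3))) - 705)*(-557 - 72))/3 = (((130 - (4 + 24)) - 705)*(-629))/3 = (((130 - 1*28) - 705)*(-629))/3 = (((130 - 28) - 705)*(-629))/3 = ((102 - 705)*(-629))/3 = (-603*(-629))/3 = (⅓)*379287 = 126429)
(g(36) + I(7))*o = (36 + 15)*126429 = 51*126429 = 6447879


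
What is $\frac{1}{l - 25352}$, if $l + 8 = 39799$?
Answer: $\frac{1}{14439} \approx 6.9257 \cdot 10^{-5}$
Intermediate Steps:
$l = 39791$ ($l = -8 + 39799 = 39791$)
$\frac{1}{l - 25352} = \frac{1}{39791 - 25352} = \frac{1}{14439}$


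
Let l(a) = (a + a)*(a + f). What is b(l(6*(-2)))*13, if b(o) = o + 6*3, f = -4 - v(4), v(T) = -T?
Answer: 3978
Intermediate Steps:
f = 0 (f = -4 - (-1)*4 = -4 - 1*(-4) = -4 + 4 = 0)
l(a) = 2*a² (l(a) = (a + a)*(a + 0) = (2*a)*a = 2*a²)
b(o) = 18 + o (b(o) = o + 18 = 18 + o)
b(l(6*(-2)))*13 = (18 + 2*(6*(-2))²)*13 = (18 + 2*(-12)²)*13 = (18 + 2*144)*13 = (18 + 288)*13 = 306*13 = 3978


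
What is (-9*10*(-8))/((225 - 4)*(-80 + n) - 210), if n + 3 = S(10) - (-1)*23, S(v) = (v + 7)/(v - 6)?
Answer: -2880/50123 ≈ -0.057459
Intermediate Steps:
S(v) = (7 + v)/(-6 + v)
n = 97/4 (n = -3 + ((7 + 10)/(-6 + 10) - (-1)*23) = -3 + (17/4 - 1*(-23)) = -3 + ((1/4)*17 + 23) = -3 + (17/4 + 23) = -3 + 109/4 = 97/4 ≈ 24.250)
(-9*10*(-8))/((225 - 4)*(-80 + n) - 210) = (-9*10*(-8))/((225 - 4)*(-80 + 97/4) - 210) = (-90*(-8))/(221*(-223/4) - 210) = 720/(-49283/4 - 210) = 720/(-50123/4) = 720*(-4/50123) = -2880/50123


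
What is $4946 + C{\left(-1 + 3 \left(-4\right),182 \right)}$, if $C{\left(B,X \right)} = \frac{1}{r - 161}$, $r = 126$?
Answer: $\frac{173109}{35} \approx 4946.0$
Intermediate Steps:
$C{\left(B,X \right)} = - \frac{1}{35}$ ($C{\left(B,X \right)} = \frac{1}{126 - 161} = \frac{1}{-35} = - \frac{1}{35}$)
$4946 + C{\left(-1 + 3 \left(-4\right),182 \right)} = 4946 - \frac{1}{35} = \frac{173109}{35}$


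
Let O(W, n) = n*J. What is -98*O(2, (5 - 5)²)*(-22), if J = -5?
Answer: 0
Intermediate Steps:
O(W, n) = -5*n (O(W, n) = n*(-5) = -5*n)
-98*O(2, (5 - 5)²)*(-22) = -(-490)*(5 - 5)²*(-22) = -(-490)*0²*(-22) = -(-490)*0*(-22) = -98*0*(-22) = 0*(-22) = 0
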